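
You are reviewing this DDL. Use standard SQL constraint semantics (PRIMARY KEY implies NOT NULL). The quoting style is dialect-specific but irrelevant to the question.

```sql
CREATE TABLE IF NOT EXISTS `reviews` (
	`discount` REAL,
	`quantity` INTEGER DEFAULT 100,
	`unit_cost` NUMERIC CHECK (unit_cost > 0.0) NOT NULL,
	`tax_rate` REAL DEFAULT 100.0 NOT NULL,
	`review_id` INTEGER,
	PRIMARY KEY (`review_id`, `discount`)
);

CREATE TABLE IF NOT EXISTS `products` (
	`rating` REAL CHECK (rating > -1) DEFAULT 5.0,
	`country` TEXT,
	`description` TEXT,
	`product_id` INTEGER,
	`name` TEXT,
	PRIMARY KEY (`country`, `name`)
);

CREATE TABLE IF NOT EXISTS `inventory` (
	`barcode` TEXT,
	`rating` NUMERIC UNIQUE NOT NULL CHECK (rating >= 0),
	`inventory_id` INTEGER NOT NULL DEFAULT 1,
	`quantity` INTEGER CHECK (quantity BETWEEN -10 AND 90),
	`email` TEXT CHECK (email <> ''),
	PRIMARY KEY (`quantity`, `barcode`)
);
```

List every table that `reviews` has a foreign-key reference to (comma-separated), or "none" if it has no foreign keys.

No column in reviews has a REFERENCES clause.

none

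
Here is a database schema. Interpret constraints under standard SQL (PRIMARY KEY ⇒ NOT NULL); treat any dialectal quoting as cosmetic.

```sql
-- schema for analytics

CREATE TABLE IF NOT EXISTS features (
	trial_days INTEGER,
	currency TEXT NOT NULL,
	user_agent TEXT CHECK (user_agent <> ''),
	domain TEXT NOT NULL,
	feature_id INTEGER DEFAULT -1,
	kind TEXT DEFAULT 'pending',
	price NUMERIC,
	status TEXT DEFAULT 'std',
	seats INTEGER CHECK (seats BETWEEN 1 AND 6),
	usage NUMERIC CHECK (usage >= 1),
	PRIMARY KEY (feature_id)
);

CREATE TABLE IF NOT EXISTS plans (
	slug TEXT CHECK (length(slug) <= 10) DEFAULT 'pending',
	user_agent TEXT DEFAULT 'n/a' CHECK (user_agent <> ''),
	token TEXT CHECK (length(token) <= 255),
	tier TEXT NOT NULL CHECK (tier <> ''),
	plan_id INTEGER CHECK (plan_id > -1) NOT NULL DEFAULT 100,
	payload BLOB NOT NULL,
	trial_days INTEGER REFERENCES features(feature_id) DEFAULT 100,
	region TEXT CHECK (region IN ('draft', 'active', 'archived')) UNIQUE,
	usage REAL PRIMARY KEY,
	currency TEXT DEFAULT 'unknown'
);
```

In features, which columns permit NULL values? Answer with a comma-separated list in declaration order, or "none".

- trial_days: no NOT NULL constraint applies → nullable.
- currency: declared NOT NULL → not nullable.
- user_agent: CHECK does not forbid NULL (a CHECK constraint passes when its expression is NULL) → nullable.
- domain: declared NOT NULL → not nullable.
- feature_id: part of the PRIMARY KEY, which implies NOT NULL → not nullable.
- kind: DEFAULT only fills an omitted column; an explicit NULL is still allowed → nullable.
- price: no NOT NULL constraint applies → nullable.
- status: DEFAULT only fills an omitted column; an explicit NULL is still allowed → nullable.
- seats: CHECK does not forbid NULL (a CHECK constraint passes when its expression is NULL) → nullable.
- usage: CHECK does not forbid NULL (a CHECK constraint passes when its expression is NULL) → nullable.

trial_days, user_agent, kind, price, status, seats, usage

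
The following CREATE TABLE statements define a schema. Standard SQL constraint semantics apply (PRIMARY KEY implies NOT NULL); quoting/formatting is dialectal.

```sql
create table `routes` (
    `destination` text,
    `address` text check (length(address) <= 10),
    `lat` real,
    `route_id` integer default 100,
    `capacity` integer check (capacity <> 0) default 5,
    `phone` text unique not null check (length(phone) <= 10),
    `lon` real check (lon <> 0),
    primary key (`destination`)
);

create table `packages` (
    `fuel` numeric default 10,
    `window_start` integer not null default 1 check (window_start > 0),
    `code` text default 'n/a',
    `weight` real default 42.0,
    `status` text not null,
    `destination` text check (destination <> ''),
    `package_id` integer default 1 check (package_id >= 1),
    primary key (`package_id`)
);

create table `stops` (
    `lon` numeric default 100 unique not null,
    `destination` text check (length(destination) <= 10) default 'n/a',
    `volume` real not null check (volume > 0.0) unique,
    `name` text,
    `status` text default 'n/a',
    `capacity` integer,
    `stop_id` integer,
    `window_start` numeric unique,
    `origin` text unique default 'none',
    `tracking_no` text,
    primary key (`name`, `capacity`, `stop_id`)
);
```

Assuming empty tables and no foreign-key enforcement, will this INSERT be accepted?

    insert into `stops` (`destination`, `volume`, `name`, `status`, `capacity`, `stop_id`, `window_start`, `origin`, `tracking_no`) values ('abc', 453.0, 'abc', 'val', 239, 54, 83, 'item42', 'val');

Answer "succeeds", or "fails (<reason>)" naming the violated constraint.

succeeds

NOT NULL columns: capacity is supplied; lon defaults to 100; name is supplied; stop_id is supplied; volume is supplied.
CHECK constraints: 'abc' satisfies (length(destination) <= 10); 453.0 satisfies (volume > 0.0).
No constraint is violated.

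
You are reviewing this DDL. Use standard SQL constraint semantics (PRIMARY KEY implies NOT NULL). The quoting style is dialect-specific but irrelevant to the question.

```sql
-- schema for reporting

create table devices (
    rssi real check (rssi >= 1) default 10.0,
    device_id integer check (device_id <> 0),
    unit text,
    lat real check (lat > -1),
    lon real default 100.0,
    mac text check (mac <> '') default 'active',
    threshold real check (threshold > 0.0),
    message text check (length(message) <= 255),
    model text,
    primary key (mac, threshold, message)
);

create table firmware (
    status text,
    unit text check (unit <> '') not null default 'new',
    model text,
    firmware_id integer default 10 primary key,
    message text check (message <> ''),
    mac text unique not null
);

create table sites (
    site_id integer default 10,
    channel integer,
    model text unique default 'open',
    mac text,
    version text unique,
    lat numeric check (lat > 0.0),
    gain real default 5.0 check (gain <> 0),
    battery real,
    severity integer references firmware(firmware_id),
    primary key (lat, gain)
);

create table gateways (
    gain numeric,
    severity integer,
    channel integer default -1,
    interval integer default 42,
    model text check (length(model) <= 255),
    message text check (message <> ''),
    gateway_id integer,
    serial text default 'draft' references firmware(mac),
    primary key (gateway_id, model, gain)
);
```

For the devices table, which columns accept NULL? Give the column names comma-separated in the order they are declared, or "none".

- rssi: CHECK does not forbid NULL (a CHECK constraint passes when its expression is NULL) → nullable.
- device_id: CHECK does not forbid NULL (a CHECK constraint passes when its expression is NULL) → nullable.
- unit: no NOT NULL constraint applies → nullable.
- lat: CHECK does not forbid NULL (a CHECK constraint passes when its expression is NULL) → nullable.
- lon: DEFAULT only fills an omitted column; an explicit NULL is still allowed → nullable.
- mac: part of the PRIMARY KEY, which implies NOT NULL → not nullable.
- threshold: part of the PRIMARY KEY, which implies NOT NULL → not nullable.
- message: part of the PRIMARY KEY, which implies NOT NULL → not nullable.
- model: no NOT NULL constraint applies → nullable.

rssi, device_id, unit, lat, lon, model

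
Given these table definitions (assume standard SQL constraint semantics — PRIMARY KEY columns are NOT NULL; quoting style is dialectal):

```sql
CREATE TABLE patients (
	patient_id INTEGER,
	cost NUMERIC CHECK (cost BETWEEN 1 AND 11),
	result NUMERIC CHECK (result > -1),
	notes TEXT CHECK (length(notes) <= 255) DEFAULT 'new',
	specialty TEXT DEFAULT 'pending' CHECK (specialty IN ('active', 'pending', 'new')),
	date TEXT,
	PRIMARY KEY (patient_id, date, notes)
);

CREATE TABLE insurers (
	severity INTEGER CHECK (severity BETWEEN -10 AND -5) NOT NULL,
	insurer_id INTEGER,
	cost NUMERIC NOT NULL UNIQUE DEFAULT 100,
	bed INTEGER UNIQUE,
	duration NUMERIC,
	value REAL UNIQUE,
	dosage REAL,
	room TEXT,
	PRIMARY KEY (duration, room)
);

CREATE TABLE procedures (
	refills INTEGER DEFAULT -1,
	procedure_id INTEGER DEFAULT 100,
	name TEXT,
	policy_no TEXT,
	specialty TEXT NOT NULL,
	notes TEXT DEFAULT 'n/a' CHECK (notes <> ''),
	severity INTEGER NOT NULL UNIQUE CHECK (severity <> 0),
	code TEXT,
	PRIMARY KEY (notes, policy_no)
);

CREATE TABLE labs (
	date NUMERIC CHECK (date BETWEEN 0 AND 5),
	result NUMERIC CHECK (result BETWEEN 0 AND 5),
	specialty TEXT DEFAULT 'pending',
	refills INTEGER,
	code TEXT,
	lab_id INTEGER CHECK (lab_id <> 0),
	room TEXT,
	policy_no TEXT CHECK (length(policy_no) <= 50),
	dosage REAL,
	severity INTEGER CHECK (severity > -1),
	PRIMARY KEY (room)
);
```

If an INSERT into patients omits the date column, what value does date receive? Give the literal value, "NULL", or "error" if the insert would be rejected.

error

date has no DEFAULT clause.
Omitting it would insert NULL, but it is part of the PRIMARY KEY, so the INSERT fails.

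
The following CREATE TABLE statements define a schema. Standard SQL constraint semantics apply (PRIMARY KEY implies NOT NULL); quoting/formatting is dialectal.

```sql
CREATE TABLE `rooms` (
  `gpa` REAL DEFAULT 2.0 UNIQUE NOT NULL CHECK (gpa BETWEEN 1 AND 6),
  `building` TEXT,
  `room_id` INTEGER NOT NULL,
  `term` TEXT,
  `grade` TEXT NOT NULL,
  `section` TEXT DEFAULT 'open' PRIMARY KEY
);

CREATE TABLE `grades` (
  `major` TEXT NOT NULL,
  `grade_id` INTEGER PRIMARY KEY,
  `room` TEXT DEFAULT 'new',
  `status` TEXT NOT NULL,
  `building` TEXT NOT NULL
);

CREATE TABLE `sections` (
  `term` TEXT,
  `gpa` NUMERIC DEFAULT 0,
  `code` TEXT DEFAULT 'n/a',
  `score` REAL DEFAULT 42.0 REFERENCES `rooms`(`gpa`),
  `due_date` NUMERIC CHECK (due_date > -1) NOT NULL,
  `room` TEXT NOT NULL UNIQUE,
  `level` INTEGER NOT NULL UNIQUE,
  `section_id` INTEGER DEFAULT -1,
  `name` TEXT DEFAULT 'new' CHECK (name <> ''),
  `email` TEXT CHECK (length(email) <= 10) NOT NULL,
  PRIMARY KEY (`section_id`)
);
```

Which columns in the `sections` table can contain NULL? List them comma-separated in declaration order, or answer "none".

term, gpa, code, score, name

- term: no NOT NULL constraint applies → nullable.
- gpa: DEFAULT only fills an omitted column; an explicit NULL is still allowed → nullable.
- code: DEFAULT only fills an omitted column; an explicit NULL is still allowed → nullable.
- score: a foreign key column may be NULL unless separately constrained → nullable.
- due_date: declared NOT NULL → not nullable.
- room: declared NOT NULL → not nullable.
- level: declared NOT NULL → not nullable.
- section_id: part of the PRIMARY KEY, which implies NOT NULL → not nullable.
- name: CHECK does not forbid NULL (a CHECK constraint passes when its expression is NULL) → nullable.
- email: declared NOT NULL → not nullable.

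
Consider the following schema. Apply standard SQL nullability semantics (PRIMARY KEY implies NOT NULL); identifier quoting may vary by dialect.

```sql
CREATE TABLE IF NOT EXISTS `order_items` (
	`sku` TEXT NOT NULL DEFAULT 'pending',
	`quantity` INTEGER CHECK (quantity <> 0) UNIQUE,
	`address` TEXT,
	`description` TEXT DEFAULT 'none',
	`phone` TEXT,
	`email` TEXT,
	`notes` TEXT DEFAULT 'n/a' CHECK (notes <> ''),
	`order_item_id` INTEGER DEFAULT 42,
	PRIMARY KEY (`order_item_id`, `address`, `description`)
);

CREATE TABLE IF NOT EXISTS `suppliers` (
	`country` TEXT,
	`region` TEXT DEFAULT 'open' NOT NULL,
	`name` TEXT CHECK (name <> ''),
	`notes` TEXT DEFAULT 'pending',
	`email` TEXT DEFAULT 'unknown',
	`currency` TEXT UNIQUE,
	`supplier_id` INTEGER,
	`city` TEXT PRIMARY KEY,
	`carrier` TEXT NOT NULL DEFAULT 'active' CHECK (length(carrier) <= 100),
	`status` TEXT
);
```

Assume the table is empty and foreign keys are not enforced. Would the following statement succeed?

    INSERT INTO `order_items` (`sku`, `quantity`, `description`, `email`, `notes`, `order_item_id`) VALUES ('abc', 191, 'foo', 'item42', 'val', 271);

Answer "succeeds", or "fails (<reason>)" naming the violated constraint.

fails (NOT NULL on address)

address is omitted from the column list and has no DEFAULT, so it would receive NULL.
But address is part of the PRIMARY KEY (implied NOT NULL).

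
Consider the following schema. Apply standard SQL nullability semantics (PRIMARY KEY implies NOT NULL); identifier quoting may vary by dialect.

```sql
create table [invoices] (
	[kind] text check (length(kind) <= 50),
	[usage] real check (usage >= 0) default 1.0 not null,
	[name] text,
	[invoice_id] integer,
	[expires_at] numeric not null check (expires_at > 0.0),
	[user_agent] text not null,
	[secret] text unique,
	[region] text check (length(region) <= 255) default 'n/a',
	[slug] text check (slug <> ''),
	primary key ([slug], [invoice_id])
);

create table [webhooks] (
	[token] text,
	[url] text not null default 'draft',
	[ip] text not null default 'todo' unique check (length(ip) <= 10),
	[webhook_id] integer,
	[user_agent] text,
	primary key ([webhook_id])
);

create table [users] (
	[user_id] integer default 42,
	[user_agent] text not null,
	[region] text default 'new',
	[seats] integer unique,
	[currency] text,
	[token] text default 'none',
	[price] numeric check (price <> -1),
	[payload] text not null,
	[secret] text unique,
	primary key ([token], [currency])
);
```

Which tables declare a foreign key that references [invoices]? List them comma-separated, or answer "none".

none

No REFERENCES clause anywhere in the schema names invoices.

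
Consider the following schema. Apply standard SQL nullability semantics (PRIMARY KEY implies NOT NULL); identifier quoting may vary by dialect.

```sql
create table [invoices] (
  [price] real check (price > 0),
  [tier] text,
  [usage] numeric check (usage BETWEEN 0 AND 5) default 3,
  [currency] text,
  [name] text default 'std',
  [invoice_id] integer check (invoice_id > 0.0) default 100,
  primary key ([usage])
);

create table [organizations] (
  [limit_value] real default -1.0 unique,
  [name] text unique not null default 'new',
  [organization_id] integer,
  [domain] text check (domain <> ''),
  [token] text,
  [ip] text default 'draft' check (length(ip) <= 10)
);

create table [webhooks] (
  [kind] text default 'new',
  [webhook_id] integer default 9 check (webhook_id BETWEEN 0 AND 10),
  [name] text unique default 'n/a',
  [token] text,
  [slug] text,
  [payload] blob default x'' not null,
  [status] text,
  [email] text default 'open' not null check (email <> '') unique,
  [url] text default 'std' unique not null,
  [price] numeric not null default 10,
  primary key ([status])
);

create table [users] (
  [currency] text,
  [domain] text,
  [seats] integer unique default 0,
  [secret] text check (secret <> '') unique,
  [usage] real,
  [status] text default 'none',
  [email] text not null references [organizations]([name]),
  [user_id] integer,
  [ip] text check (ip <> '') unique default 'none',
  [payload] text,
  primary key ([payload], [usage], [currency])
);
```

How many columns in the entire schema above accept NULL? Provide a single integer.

21

invoices: 5 nullable (price, tier, currency, name, invoice_id — PK (usage) and explicit NOT NULL columns excluded).
organizations: 5 nullable (limit_value, organization_id, domain, token, ip — PK none and explicit NOT NULL columns excluded).
webhooks: 5 nullable (kind, webhook_id, name, token, slug — PK (status) and explicit NOT NULL columns excluded).
users: 6 nullable (domain, seats, secret, status, user_id, ip — PK (payload, usage, currency) and explicit NOT NULL columns excluded).
Total: 5 + 5 + 5 + 6 = 21.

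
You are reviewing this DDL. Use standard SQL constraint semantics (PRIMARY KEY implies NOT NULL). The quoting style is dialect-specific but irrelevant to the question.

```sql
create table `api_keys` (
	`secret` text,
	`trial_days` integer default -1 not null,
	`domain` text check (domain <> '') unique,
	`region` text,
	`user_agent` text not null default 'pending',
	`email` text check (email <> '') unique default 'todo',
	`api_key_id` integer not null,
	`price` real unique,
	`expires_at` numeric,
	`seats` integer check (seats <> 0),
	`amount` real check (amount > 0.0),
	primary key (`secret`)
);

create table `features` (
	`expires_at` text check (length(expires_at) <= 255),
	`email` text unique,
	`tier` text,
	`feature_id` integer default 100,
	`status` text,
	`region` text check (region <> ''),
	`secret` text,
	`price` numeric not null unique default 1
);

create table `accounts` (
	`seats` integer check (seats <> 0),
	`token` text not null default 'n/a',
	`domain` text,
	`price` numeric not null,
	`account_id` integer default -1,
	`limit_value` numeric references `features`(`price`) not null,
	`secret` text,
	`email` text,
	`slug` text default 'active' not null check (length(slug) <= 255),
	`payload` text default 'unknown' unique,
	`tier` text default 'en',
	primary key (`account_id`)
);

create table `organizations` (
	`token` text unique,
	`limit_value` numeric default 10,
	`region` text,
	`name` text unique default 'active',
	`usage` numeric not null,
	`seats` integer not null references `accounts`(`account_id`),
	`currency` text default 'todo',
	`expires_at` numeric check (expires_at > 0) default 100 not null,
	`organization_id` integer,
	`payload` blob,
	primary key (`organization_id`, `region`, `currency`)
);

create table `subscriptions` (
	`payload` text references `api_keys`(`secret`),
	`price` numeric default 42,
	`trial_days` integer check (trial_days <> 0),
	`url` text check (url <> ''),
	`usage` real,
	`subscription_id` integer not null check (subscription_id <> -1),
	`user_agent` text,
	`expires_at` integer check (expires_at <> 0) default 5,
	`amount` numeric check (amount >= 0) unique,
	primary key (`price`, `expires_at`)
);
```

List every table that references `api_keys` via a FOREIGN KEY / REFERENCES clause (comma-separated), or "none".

- subscriptions.payload references api_keys(secret).

subscriptions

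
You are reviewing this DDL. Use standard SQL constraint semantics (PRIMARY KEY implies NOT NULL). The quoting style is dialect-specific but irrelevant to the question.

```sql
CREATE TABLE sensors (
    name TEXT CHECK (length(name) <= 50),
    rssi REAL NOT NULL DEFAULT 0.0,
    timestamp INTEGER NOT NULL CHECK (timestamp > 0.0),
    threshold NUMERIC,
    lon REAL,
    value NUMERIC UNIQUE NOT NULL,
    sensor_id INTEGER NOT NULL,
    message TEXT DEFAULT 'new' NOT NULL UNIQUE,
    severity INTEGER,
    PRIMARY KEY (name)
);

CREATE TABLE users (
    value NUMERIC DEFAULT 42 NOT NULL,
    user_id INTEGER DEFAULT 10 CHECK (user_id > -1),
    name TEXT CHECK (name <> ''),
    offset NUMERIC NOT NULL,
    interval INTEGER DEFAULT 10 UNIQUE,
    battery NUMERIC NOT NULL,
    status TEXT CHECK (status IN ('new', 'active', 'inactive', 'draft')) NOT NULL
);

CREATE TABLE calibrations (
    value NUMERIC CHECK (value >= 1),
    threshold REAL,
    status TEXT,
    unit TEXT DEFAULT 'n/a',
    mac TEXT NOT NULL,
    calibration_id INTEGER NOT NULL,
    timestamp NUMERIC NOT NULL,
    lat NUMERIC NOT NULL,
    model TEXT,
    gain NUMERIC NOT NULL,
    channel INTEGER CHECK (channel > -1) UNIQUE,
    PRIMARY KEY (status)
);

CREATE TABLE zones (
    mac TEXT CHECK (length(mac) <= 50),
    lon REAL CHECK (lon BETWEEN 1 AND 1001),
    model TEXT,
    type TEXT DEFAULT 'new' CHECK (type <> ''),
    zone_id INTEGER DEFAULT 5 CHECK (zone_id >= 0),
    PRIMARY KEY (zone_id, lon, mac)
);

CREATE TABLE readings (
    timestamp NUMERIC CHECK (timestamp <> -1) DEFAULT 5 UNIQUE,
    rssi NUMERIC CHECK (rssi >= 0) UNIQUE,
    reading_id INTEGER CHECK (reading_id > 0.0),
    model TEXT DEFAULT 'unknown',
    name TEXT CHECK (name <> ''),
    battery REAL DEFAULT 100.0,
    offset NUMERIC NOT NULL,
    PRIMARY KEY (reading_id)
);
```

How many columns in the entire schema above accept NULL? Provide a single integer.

18

sensors: 3 nullable (threshold, lon, severity — PK (name) and explicit NOT NULL columns excluded).
users: 3 nullable (user_id, name, interval — PK none and explicit NOT NULL columns excluded).
calibrations: 5 nullable (value, threshold, unit, model, channel — PK (status) and explicit NOT NULL columns excluded).
zones: 2 nullable (model, type — PK (zone_id, lon, mac) and explicit NOT NULL columns excluded).
readings: 5 nullable (timestamp, rssi, model, name, battery — PK (reading_id) and explicit NOT NULL columns excluded).
Total: 3 + 3 + 5 + 2 + 5 = 18.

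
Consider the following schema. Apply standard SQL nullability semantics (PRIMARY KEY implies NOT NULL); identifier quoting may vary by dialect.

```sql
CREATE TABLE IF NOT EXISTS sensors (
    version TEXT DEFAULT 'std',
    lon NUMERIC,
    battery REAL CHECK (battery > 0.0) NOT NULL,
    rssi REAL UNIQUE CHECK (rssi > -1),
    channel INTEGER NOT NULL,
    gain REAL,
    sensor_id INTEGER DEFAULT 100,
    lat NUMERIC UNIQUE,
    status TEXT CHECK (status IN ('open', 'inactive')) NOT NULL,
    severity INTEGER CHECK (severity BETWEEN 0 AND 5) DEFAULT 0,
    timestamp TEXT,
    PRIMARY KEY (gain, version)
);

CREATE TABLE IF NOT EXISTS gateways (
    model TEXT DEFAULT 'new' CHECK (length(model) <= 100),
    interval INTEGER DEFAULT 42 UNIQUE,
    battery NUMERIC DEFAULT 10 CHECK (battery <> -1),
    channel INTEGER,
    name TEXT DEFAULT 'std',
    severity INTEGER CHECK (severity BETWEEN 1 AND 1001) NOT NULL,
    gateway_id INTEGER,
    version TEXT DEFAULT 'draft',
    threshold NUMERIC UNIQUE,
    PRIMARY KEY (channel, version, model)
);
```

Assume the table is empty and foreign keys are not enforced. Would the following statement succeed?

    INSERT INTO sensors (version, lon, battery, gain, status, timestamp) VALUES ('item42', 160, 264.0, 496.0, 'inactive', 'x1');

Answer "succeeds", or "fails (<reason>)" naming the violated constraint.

channel is omitted from the column list and has no DEFAULT, so it would receive NULL.
But channel is declared NOT NULL.

fails (NOT NULL on channel)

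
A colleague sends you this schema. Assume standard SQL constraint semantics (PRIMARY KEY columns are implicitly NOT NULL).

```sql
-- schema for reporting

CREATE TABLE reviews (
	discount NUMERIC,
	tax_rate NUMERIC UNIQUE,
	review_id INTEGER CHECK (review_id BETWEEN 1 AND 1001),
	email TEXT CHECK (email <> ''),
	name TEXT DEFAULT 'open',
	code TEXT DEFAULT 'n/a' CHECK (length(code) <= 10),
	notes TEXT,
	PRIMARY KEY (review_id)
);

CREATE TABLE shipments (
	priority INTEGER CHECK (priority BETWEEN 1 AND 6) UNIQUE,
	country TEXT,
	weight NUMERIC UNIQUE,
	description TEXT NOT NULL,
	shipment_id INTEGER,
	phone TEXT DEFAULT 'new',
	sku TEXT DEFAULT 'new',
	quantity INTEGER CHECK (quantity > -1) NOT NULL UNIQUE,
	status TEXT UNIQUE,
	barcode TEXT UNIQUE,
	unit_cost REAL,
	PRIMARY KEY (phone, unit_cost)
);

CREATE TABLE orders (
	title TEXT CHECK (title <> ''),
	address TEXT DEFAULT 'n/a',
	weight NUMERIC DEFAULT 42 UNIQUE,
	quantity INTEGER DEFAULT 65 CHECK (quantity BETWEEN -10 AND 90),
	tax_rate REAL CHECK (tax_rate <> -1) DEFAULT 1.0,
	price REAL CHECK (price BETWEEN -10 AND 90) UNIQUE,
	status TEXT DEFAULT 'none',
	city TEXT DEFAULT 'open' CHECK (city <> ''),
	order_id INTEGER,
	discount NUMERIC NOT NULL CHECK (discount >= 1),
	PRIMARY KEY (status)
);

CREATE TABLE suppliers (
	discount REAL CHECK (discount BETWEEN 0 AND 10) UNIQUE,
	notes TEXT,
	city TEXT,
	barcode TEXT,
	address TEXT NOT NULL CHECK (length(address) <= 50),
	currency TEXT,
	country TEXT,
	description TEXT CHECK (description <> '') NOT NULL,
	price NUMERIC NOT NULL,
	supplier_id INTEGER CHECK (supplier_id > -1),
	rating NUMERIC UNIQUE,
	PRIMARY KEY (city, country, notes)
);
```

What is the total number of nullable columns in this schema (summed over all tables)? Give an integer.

reviews: 6 nullable (discount, tax_rate, email, name, code, notes — PK (review_id) and explicit NOT NULL columns excluded).
shipments: 7 nullable (priority, country, weight, shipment_id, sku, status, barcode — PK (phone, unit_cost) and explicit NOT NULL columns excluded).
orders: 8 nullable (title, address, weight, quantity, tax_rate, price, city, order_id — PK (status) and explicit NOT NULL columns excluded).
suppliers: 5 nullable (discount, barcode, currency, supplier_id, rating — PK (city, country, notes) and explicit NOT NULL columns excluded).
Total: 6 + 7 + 8 + 5 = 26.

26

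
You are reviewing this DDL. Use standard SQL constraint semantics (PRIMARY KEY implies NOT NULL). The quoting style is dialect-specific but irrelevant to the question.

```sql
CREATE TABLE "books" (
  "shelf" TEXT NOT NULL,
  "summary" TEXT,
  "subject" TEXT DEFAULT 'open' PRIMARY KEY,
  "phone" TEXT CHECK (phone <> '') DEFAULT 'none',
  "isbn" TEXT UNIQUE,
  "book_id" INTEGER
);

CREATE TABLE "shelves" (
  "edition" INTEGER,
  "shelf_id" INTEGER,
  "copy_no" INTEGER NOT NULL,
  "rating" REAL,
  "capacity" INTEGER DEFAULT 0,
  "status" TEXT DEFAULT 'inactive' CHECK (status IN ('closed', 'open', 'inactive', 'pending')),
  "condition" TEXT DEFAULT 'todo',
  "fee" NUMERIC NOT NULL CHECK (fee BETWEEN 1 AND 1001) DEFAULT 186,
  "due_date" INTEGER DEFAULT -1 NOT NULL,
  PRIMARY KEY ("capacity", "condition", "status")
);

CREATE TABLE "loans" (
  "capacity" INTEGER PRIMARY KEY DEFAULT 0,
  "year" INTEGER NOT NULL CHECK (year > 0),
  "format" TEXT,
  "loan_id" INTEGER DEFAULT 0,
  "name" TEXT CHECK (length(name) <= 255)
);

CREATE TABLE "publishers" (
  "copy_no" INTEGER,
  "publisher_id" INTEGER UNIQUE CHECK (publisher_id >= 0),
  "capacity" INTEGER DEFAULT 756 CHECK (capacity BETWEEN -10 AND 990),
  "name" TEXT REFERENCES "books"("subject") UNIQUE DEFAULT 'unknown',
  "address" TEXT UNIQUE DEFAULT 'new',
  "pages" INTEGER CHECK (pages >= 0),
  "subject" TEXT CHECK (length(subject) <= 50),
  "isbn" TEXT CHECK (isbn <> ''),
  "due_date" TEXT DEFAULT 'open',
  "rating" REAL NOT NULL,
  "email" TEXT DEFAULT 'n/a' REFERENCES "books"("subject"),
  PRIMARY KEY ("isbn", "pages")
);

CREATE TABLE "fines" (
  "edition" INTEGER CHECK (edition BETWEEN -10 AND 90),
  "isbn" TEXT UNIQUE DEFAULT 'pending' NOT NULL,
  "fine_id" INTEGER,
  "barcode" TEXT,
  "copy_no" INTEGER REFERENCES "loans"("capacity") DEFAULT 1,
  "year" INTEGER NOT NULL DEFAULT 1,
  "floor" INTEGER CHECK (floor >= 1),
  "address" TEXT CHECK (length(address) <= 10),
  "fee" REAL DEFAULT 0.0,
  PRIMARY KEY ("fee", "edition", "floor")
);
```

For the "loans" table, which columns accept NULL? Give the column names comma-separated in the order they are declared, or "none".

format, loan_id, name

- capacity: part of the PRIMARY KEY, which implies NOT NULL → not nullable.
- year: declared NOT NULL → not nullable.
- format: no NOT NULL constraint applies → nullable.
- loan_id: DEFAULT only fills an omitted column; an explicit NULL is still allowed → nullable.
- name: CHECK does not forbid NULL (a CHECK constraint passes when its expression is NULL) → nullable.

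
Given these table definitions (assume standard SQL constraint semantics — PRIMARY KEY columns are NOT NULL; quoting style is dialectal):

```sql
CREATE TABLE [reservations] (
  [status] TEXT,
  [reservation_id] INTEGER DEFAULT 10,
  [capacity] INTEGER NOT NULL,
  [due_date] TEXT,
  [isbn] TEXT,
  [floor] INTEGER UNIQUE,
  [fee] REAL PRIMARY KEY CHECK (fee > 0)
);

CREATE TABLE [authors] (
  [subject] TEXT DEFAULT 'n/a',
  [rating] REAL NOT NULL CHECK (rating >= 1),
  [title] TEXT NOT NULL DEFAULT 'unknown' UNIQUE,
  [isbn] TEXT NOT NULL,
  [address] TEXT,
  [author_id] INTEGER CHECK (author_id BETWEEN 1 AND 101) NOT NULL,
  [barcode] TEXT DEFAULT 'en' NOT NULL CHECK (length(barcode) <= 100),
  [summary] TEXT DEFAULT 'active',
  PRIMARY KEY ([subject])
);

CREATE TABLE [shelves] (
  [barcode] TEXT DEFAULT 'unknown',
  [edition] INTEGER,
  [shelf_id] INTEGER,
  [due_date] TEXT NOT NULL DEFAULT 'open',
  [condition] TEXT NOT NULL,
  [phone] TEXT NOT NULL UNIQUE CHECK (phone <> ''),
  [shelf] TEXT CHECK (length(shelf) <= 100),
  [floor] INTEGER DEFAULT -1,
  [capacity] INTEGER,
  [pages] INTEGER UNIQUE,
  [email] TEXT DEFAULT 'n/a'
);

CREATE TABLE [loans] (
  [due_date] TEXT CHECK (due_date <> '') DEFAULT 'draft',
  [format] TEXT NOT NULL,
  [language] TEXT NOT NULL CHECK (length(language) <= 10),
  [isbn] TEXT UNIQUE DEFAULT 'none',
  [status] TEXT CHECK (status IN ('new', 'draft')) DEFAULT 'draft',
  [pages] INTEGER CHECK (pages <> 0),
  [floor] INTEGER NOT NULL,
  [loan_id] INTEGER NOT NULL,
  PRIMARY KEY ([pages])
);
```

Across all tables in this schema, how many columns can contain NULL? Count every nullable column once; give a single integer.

18

reservations: 5 nullable (status, reservation_id, due_date, isbn, floor — PK (fee) and explicit NOT NULL columns excluded).
authors: 2 nullable (address, summary — PK (subject) and explicit NOT NULL columns excluded).
shelves: 8 nullable (barcode, edition, shelf_id, shelf, floor, capacity, pages, email — PK none and explicit NOT NULL columns excluded).
loans: 3 nullable (due_date, isbn, status — PK (pages) and explicit NOT NULL columns excluded).
Total: 5 + 2 + 8 + 3 = 18.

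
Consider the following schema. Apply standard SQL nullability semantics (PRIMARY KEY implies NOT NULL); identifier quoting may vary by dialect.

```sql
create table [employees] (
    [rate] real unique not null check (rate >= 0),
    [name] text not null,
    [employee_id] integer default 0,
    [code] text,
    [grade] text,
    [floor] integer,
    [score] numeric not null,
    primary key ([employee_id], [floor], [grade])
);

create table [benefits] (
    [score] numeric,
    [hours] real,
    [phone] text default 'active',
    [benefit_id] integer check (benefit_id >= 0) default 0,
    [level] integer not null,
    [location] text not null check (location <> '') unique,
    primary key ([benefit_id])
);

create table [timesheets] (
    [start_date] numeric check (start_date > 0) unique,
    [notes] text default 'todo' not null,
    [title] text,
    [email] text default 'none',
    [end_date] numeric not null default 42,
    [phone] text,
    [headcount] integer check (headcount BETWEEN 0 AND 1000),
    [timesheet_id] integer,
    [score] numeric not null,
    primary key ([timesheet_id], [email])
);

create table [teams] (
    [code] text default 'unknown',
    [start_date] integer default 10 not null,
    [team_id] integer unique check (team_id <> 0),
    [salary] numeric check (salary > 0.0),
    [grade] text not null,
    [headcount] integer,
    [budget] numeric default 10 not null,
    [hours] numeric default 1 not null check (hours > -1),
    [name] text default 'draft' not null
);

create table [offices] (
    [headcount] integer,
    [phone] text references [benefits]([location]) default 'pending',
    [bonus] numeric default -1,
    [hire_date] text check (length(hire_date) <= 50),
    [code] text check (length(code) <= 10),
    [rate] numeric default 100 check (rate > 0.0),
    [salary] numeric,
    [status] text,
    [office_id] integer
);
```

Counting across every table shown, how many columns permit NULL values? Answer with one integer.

employees: 1 nullable (code — PK (employee_id, floor, grade) and explicit NOT NULL columns excluded).
benefits: 3 nullable (score, hours, phone — PK (benefit_id) and explicit NOT NULL columns excluded).
timesheets: 4 nullable (start_date, title, phone, headcount — PK (timesheet_id, email) and explicit NOT NULL columns excluded).
teams: 4 nullable (code, team_id, salary, headcount — PK none and explicit NOT NULL columns excluded).
offices: 9 nullable (headcount, phone, bonus, hire_date, code, rate, salary, status, office_id — PK none and explicit NOT NULL columns excluded).
Total: 1 + 3 + 4 + 4 + 9 = 21.

21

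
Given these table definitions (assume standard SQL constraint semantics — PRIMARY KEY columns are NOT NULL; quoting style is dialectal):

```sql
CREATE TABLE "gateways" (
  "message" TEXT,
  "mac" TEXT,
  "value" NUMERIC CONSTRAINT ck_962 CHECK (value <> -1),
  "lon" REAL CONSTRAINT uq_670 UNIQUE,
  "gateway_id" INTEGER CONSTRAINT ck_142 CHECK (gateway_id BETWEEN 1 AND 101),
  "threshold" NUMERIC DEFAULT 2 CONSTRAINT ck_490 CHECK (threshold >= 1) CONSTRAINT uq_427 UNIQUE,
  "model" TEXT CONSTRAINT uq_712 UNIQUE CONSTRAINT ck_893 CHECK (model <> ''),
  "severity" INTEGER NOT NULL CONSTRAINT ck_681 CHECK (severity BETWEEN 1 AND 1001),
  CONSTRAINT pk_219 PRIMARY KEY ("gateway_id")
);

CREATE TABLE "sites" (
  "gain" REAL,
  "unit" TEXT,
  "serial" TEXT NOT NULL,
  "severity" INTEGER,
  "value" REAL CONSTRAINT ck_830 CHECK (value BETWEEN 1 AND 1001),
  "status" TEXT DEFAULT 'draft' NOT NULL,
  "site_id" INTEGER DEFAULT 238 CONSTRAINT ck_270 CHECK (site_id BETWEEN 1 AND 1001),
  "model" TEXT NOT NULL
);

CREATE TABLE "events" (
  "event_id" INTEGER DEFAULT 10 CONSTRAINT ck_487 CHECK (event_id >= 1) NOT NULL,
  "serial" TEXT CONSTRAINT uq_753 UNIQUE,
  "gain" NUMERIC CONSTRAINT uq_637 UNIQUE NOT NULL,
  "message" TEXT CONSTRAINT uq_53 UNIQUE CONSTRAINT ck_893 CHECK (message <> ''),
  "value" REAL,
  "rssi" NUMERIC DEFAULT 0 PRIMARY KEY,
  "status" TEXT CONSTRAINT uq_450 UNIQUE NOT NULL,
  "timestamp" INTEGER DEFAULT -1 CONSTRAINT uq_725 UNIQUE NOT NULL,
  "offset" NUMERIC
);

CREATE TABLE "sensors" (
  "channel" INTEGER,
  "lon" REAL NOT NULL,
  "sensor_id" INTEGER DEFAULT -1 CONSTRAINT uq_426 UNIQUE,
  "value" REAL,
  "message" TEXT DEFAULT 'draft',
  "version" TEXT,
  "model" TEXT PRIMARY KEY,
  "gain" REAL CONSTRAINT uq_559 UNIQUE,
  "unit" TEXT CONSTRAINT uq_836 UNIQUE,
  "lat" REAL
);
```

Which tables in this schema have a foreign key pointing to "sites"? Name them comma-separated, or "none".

none

No REFERENCES clause anywhere in the schema names sites.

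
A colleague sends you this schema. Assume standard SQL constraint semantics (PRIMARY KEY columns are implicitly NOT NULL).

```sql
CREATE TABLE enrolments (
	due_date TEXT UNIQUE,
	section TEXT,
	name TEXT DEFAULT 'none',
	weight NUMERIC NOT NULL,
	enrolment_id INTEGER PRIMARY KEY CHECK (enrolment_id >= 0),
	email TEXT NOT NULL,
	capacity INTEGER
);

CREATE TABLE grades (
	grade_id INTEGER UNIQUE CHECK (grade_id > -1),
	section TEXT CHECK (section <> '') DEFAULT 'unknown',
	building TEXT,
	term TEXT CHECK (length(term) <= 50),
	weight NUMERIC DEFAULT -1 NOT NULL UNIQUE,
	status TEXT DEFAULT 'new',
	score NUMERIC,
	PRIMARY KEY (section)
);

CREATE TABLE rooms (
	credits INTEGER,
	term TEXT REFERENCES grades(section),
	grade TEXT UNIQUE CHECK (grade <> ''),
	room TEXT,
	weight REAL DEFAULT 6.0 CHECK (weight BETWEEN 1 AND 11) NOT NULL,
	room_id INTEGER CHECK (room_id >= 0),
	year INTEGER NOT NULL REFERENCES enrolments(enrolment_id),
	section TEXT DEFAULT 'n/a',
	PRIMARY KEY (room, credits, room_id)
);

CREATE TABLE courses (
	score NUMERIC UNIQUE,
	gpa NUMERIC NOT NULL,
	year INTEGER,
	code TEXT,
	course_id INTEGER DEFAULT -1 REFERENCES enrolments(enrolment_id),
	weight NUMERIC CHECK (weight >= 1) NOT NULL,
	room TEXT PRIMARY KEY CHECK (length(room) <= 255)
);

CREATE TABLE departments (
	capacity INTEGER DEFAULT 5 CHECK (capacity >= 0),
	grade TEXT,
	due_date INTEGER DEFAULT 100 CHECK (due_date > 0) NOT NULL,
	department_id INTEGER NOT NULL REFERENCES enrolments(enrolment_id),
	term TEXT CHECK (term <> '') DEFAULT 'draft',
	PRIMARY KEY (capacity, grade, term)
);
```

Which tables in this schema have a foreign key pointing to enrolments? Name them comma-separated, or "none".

rooms, courses, departments

- rooms.year references enrolments(enrolment_id).
- courses.course_id references enrolments(enrolment_id).
- departments.department_id references enrolments(enrolment_id).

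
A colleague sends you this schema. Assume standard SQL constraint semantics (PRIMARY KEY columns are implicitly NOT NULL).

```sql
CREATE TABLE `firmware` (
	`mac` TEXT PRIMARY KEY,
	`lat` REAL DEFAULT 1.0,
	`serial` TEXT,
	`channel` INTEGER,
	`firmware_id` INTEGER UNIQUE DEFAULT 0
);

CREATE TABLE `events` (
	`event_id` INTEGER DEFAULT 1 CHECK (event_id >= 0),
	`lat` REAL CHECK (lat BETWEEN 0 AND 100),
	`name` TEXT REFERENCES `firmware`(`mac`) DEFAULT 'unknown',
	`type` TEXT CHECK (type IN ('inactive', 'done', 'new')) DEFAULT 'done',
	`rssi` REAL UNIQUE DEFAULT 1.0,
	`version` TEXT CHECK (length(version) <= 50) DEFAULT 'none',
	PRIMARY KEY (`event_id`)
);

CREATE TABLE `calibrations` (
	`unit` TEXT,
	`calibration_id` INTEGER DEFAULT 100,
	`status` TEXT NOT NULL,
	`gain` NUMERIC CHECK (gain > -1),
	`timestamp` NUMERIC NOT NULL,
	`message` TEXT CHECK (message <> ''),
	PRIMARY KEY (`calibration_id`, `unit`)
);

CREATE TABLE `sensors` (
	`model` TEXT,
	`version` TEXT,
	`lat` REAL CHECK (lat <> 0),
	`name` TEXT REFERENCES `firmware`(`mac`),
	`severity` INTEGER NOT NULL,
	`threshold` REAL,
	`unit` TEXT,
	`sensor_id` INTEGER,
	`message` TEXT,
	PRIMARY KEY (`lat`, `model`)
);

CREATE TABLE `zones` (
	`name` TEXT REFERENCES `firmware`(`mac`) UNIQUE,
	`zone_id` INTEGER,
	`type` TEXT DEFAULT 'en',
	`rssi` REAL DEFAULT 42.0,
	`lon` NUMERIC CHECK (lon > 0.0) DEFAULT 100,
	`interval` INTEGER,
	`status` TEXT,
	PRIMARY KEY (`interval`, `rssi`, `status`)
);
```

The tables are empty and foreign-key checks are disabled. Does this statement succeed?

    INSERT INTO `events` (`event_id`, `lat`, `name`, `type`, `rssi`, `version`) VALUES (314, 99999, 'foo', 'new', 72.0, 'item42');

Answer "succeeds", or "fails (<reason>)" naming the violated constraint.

The value 99999 for lat violates CHECK (lat BETWEEN 0 AND 100).

fails (CHECK on lat)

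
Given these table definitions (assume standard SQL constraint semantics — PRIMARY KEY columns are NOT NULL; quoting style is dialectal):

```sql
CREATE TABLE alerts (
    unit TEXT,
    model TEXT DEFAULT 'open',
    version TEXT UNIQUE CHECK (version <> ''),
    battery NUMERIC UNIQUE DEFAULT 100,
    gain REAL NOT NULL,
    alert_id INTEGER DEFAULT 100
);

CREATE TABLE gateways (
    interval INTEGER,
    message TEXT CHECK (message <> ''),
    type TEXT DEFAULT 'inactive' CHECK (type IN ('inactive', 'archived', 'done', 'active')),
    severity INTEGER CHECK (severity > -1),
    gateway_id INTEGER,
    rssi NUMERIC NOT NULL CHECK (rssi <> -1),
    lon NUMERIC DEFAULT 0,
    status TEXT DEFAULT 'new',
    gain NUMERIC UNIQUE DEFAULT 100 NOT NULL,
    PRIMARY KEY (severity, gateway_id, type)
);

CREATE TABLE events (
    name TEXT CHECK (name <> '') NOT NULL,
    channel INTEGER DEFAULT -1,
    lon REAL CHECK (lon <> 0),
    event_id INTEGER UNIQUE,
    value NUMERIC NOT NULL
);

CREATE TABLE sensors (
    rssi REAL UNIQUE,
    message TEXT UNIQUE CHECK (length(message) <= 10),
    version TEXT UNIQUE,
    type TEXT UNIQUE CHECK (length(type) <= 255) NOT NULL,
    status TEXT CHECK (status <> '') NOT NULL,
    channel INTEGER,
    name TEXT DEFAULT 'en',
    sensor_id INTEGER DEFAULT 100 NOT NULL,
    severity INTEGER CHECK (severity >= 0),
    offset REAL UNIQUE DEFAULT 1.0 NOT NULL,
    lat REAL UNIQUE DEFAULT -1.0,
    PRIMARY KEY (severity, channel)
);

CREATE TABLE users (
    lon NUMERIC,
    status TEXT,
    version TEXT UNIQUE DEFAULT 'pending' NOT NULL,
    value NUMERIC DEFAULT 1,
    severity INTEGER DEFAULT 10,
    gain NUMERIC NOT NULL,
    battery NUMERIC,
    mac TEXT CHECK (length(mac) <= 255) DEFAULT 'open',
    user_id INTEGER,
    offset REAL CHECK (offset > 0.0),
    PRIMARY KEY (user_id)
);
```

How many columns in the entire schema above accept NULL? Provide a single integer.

alerts: 5 nullable (unit, model, version, battery, alert_id — PK none and explicit NOT NULL columns excluded).
gateways: 4 nullable (interval, message, lon, status — PK (severity, gateway_id, type) and explicit NOT NULL columns excluded).
events: 3 nullable (channel, lon, event_id — PK none and explicit NOT NULL columns excluded).
sensors: 5 nullable (rssi, message, version, name, lat — PK (severity, channel) and explicit NOT NULL columns excluded).
users: 7 nullable (lon, status, value, severity, battery, mac, offset — PK (user_id) and explicit NOT NULL columns excluded).
Total: 5 + 4 + 3 + 5 + 7 = 24.

24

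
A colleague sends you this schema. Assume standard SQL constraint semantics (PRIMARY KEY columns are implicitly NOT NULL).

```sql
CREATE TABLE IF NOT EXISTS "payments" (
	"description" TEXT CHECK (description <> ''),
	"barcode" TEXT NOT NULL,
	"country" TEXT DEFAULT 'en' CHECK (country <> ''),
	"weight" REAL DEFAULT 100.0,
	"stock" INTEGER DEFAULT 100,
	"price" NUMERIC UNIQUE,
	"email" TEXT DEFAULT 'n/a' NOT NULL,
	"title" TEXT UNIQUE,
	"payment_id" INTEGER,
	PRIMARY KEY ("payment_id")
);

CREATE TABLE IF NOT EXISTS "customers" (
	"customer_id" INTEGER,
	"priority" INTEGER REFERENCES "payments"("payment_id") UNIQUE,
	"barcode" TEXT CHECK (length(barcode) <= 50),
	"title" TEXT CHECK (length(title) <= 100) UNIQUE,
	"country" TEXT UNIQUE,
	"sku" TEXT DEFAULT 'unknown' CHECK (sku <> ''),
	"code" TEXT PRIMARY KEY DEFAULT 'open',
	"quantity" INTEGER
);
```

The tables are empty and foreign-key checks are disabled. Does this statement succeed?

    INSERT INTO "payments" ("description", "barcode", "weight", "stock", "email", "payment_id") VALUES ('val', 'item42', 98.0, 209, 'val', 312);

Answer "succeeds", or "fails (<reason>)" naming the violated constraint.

NOT NULL columns: barcode is supplied; email is supplied; payment_id is supplied.
CHECK constraints: 'val' satisfies (description <> '').
No constraint is violated.

succeeds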